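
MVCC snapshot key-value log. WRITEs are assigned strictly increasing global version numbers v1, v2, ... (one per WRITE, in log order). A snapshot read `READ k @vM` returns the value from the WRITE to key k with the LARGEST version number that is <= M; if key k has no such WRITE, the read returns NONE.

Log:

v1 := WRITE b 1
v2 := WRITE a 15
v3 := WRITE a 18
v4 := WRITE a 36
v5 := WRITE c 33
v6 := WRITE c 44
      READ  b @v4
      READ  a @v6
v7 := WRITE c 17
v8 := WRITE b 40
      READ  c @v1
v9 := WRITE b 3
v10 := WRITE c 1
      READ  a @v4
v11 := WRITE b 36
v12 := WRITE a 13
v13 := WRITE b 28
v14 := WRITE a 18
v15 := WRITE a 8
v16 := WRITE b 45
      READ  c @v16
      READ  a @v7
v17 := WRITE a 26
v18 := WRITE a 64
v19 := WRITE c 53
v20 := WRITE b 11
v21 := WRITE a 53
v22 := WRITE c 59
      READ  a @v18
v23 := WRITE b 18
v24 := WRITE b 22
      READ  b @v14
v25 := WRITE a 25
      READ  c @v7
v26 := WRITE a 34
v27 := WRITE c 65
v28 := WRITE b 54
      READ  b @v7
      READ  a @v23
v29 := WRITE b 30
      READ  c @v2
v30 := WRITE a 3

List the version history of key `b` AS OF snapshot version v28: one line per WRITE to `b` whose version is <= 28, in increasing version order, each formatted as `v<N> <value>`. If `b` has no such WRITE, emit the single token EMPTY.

Answer: v1 1
v8 40
v9 3
v11 36
v13 28
v16 45
v20 11
v23 18
v24 22
v28 54

Derivation:
Scan writes for key=b with version <= 28:
  v1 WRITE b 1 -> keep
  v2 WRITE a 15 -> skip
  v3 WRITE a 18 -> skip
  v4 WRITE a 36 -> skip
  v5 WRITE c 33 -> skip
  v6 WRITE c 44 -> skip
  v7 WRITE c 17 -> skip
  v8 WRITE b 40 -> keep
  v9 WRITE b 3 -> keep
  v10 WRITE c 1 -> skip
  v11 WRITE b 36 -> keep
  v12 WRITE a 13 -> skip
  v13 WRITE b 28 -> keep
  v14 WRITE a 18 -> skip
  v15 WRITE a 8 -> skip
  v16 WRITE b 45 -> keep
  v17 WRITE a 26 -> skip
  v18 WRITE a 64 -> skip
  v19 WRITE c 53 -> skip
  v20 WRITE b 11 -> keep
  v21 WRITE a 53 -> skip
  v22 WRITE c 59 -> skip
  v23 WRITE b 18 -> keep
  v24 WRITE b 22 -> keep
  v25 WRITE a 25 -> skip
  v26 WRITE a 34 -> skip
  v27 WRITE c 65 -> skip
  v28 WRITE b 54 -> keep
  v29 WRITE b 30 -> drop (> snap)
  v30 WRITE a 3 -> skip
Collected: [(1, 1), (8, 40), (9, 3), (11, 36), (13, 28), (16, 45), (20, 11), (23, 18), (24, 22), (28, 54)]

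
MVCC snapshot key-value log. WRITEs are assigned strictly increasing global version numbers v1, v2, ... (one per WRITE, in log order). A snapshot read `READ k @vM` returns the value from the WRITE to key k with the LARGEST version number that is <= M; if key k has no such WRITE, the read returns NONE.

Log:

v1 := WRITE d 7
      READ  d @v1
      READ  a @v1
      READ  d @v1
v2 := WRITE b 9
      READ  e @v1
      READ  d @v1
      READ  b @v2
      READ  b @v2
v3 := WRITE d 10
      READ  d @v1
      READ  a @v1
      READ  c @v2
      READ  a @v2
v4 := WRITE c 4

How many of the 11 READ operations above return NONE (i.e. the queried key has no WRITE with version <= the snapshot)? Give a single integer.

v1: WRITE d=7  (d history now [(1, 7)])
READ d @v1: history=[(1, 7)] -> pick v1 -> 7
READ a @v1: history=[] -> no version <= 1 -> NONE
READ d @v1: history=[(1, 7)] -> pick v1 -> 7
v2: WRITE b=9  (b history now [(2, 9)])
READ e @v1: history=[] -> no version <= 1 -> NONE
READ d @v1: history=[(1, 7)] -> pick v1 -> 7
READ b @v2: history=[(2, 9)] -> pick v2 -> 9
READ b @v2: history=[(2, 9)] -> pick v2 -> 9
v3: WRITE d=10  (d history now [(1, 7), (3, 10)])
READ d @v1: history=[(1, 7), (3, 10)] -> pick v1 -> 7
READ a @v1: history=[] -> no version <= 1 -> NONE
READ c @v2: history=[] -> no version <= 2 -> NONE
READ a @v2: history=[] -> no version <= 2 -> NONE
v4: WRITE c=4  (c history now [(4, 4)])
Read results in order: ['7', 'NONE', '7', 'NONE', '7', '9', '9', '7', 'NONE', 'NONE', 'NONE']
NONE count = 5

Answer: 5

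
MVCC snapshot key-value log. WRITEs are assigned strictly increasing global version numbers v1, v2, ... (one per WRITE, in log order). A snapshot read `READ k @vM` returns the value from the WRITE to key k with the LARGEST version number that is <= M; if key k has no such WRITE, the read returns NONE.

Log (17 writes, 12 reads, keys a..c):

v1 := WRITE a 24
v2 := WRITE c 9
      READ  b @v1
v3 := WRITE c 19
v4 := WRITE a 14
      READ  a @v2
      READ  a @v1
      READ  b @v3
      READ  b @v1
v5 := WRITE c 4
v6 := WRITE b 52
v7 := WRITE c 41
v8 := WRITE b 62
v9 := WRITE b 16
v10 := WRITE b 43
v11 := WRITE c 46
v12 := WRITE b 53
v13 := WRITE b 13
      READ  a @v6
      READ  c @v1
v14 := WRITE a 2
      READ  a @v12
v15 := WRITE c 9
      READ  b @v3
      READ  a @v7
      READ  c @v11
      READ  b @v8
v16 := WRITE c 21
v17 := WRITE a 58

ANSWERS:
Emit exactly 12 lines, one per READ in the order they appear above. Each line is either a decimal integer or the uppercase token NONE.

v1: WRITE a=24  (a history now [(1, 24)])
v2: WRITE c=9  (c history now [(2, 9)])
READ b @v1: history=[] -> no version <= 1 -> NONE
v3: WRITE c=19  (c history now [(2, 9), (3, 19)])
v4: WRITE a=14  (a history now [(1, 24), (4, 14)])
READ a @v2: history=[(1, 24), (4, 14)] -> pick v1 -> 24
READ a @v1: history=[(1, 24), (4, 14)] -> pick v1 -> 24
READ b @v3: history=[] -> no version <= 3 -> NONE
READ b @v1: history=[] -> no version <= 1 -> NONE
v5: WRITE c=4  (c history now [(2, 9), (3, 19), (5, 4)])
v6: WRITE b=52  (b history now [(6, 52)])
v7: WRITE c=41  (c history now [(2, 9), (3, 19), (5, 4), (7, 41)])
v8: WRITE b=62  (b history now [(6, 52), (8, 62)])
v9: WRITE b=16  (b history now [(6, 52), (8, 62), (9, 16)])
v10: WRITE b=43  (b history now [(6, 52), (8, 62), (9, 16), (10, 43)])
v11: WRITE c=46  (c history now [(2, 9), (3, 19), (5, 4), (7, 41), (11, 46)])
v12: WRITE b=53  (b history now [(6, 52), (8, 62), (9, 16), (10, 43), (12, 53)])
v13: WRITE b=13  (b history now [(6, 52), (8, 62), (9, 16), (10, 43), (12, 53), (13, 13)])
READ a @v6: history=[(1, 24), (4, 14)] -> pick v4 -> 14
READ c @v1: history=[(2, 9), (3, 19), (5, 4), (7, 41), (11, 46)] -> no version <= 1 -> NONE
v14: WRITE a=2  (a history now [(1, 24), (4, 14), (14, 2)])
READ a @v12: history=[(1, 24), (4, 14), (14, 2)] -> pick v4 -> 14
v15: WRITE c=9  (c history now [(2, 9), (3, 19), (5, 4), (7, 41), (11, 46), (15, 9)])
READ b @v3: history=[(6, 52), (8, 62), (9, 16), (10, 43), (12, 53), (13, 13)] -> no version <= 3 -> NONE
READ a @v7: history=[(1, 24), (4, 14), (14, 2)] -> pick v4 -> 14
READ c @v11: history=[(2, 9), (3, 19), (5, 4), (7, 41), (11, 46), (15, 9)] -> pick v11 -> 46
READ b @v8: history=[(6, 52), (8, 62), (9, 16), (10, 43), (12, 53), (13, 13)] -> pick v8 -> 62
v16: WRITE c=21  (c history now [(2, 9), (3, 19), (5, 4), (7, 41), (11, 46), (15, 9), (16, 21)])
v17: WRITE a=58  (a history now [(1, 24), (4, 14), (14, 2), (17, 58)])

Answer: NONE
24
24
NONE
NONE
14
NONE
14
NONE
14
46
62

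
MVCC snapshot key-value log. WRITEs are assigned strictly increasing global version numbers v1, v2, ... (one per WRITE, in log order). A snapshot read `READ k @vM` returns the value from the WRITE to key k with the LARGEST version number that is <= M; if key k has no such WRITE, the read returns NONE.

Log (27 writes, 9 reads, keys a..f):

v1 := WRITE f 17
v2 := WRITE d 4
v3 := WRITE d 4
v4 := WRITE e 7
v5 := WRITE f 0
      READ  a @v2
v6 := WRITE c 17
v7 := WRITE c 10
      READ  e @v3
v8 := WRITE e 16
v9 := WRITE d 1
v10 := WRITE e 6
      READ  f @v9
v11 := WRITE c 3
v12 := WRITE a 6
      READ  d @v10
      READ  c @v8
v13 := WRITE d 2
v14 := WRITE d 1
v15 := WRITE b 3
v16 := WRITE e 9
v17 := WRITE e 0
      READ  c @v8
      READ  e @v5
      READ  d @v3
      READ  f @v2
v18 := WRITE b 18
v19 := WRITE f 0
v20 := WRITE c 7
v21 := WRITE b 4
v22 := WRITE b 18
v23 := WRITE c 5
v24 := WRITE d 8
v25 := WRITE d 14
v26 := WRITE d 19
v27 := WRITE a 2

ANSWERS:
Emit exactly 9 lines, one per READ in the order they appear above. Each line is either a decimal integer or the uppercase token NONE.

v1: WRITE f=17  (f history now [(1, 17)])
v2: WRITE d=4  (d history now [(2, 4)])
v3: WRITE d=4  (d history now [(2, 4), (3, 4)])
v4: WRITE e=7  (e history now [(4, 7)])
v5: WRITE f=0  (f history now [(1, 17), (5, 0)])
READ a @v2: history=[] -> no version <= 2 -> NONE
v6: WRITE c=17  (c history now [(6, 17)])
v7: WRITE c=10  (c history now [(6, 17), (7, 10)])
READ e @v3: history=[(4, 7)] -> no version <= 3 -> NONE
v8: WRITE e=16  (e history now [(4, 7), (8, 16)])
v9: WRITE d=1  (d history now [(2, 4), (3, 4), (9, 1)])
v10: WRITE e=6  (e history now [(4, 7), (8, 16), (10, 6)])
READ f @v9: history=[(1, 17), (5, 0)] -> pick v5 -> 0
v11: WRITE c=3  (c history now [(6, 17), (7, 10), (11, 3)])
v12: WRITE a=6  (a history now [(12, 6)])
READ d @v10: history=[(2, 4), (3, 4), (9, 1)] -> pick v9 -> 1
READ c @v8: history=[(6, 17), (7, 10), (11, 3)] -> pick v7 -> 10
v13: WRITE d=2  (d history now [(2, 4), (3, 4), (9, 1), (13, 2)])
v14: WRITE d=1  (d history now [(2, 4), (3, 4), (9, 1), (13, 2), (14, 1)])
v15: WRITE b=3  (b history now [(15, 3)])
v16: WRITE e=9  (e history now [(4, 7), (8, 16), (10, 6), (16, 9)])
v17: WRITE e=0  (e history now [(4, 7), (8, 16), (10, 6), (16, 9), (17, 0)])
READ c @v8: history=[(6, 17), (7, 10), (11, 3)] -> pick v7 -> 10
READ e @v5: history=[(4, 7), (8, 16), (10, 6), (16, 9), (17, 0)] -> pick v4 -> 7
READ d @v3: history=[(2, 4), (3, 4), (9, 1), (13, 2), (14, 1)] -> pick v3 -> 4
READ f @v2: history=[(1, 17), (5, 0)] -> pick v1 -> 17
v18: WRITE b=18  (b history now [(15, 3), (18, 18)])
v19: WRITE f=0  (f history now [(1, 17), (5, 0), (19, 0)])
v20: WRITE c=7  (c history now [(6, 17), (7, 10), (11, 3), (20, 7)])
v21: WRITE b=4  (b history now [(15, 3), (18, 18), (21, 4)])
v22: WRITE b=18  (b history now [(15, 3), (18, 18), (21, 4), (22, 18)])
v23: WRITE c=5  (c history now [(6, 17), (7, 10), (11, 3), (20, 7), (23, 5)])
v24: WRITE d=8  (d history now [(2, 4), (3, 4), (9, 1), (13, 2), (14, 1), (24, 8)])
v25: WRITE d=14  (d history now [(2, 4), (3, 4), (9, 1), (13, 2), (14, 1), (24, 8), (25, 14)])
v26: WRITE d=19  (d history now [(2, 4), (3, 4), (9, 1), (13, 2), (14, 1), (24, 8), (25, 14), (26, 19)])
v27: WRITE a=2  (a history now [(12, 6), (27, 2)])

Answer: NONE
NONE
0
1
10
10
7
4
17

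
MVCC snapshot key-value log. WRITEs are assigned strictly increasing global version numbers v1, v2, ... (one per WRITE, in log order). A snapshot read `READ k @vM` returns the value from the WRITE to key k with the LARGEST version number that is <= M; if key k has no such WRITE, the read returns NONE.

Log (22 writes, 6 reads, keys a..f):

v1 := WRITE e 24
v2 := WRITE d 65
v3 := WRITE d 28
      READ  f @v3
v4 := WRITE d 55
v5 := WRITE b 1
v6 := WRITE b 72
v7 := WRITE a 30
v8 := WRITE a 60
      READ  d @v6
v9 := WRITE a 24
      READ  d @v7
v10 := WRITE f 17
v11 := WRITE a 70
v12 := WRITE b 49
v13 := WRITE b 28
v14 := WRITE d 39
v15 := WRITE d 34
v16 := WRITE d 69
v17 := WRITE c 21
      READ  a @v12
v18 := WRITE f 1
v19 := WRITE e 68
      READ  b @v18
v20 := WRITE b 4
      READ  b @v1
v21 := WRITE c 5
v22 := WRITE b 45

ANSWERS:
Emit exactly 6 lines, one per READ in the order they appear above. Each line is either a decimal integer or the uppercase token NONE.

Answer: NONE
55
55
70
28
NONE

Derivation:
v1: WRITE e=24  (e history now [(1, 24)])
v2: WRITE d=65  (d history now [(2, 65)])
v3: WRITE d=28  (d history now [(2, 65), (3, 28)])
READ f @v3: history=[] -> no version <= 3 -> NONE
v4: WRITE d=55  (d history now [(2, 65), (3, 28), (4, 55)])
v5: WRITE b=1  (b history now [(5, 1)])
v6: WRITE b=72  (b history now [(5, 1), (6, 72)])
v7: WRITE a=30  (a history now [(7, 30)])
v8: WRITE a=60  (a history now [(7, 30), (8, 60)])
READ d @v6: history=[(2, 65), (3, 28), (4, 55)] -> pick v4 -> 55
v9: WRITE a=24  (a history now [(7, 30), (8, 60), (9, 24)])
READ d @v7: history=[(2, 65), (3, 28), (4, 55)] -> pick v4 -> 55
v10: WRITE f=17  (f history now [(10, 17)])
v11: WRITE a=70  (a history now [(7, 30), (8, 60), (9, 24), (11, 70)])
v12: WRITE b=49  (b history now [(5, 1), (6, 72), (12, 49)])
v13: WRITE b=28  (b history now [(5, 1), (6, 72), (12, 49), (13, 28)])
v14: WRITE d=39  (d history now [(2, 65), (3, 28), (4, 55), (14, 39)])
v15: WRITE d=34  (d history now [(2, 65), (3, 28), (4, 55), (14, 39), (15, 34)])
v16: WRITE d=69  (d history now [(2, 65), (3, 28), (4, 55), (14, 39), (15, 34), (16, 69)])
v17: WRITE c=21  (c history now [(17, 21)])
READ a @v12: history=[(7, 30), (8, 60), (9, 24), (11, 70)] -> pick v11 -> 70
v18: WRITE f=1  (f history now [(10, 17), (18, 1)])
v19: WRITE e=68  (e history now [(1, 24), (19, 68)])
READ b @v18: history=[(5, 1), (6, 72), (12, 49), (13, 28)] -> pick v13 -> 28
v20: WRITE b=4  (b history now [(5, 1), (6, 72), (12, 49), (13, 28), (20, 4)])
READ b @v1: history=[(5, 1), (6, 72), (12, 49), (13, 28), (20, 4)] -> no version <= 1 -> NONE
v21: WRITE c=5  (c history now [(17, 21), (21, 5)])
v22: WRITE b=45  (b history now [(5, 1), (6, 72), (12, 49), (13, 28), (20, 4), (22, 45)])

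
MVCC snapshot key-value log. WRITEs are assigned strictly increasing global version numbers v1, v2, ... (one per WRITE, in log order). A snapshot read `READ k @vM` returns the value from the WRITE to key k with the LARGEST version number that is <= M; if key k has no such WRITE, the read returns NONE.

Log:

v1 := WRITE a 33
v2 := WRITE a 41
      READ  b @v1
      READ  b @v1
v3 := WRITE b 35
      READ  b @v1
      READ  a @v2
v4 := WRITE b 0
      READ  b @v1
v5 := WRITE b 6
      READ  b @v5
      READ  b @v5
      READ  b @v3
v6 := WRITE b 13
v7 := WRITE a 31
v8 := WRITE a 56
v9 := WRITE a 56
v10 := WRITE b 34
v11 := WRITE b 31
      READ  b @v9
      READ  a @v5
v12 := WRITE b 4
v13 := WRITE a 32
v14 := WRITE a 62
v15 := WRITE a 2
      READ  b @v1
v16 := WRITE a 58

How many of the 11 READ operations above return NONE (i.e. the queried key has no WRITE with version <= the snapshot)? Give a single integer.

v1: WRITE a=33  (a history now [(1, 33)])
v2: WRITE a=41  (a history now [(1, 33), (2, 41)])
READ b @v1: history=[] -> no version <= 1 -> NONE
READ b @v1: history=[] -> no version <= 1 -> NONE
v3: WRITE b=35  (b history now [(3, 35)])
READ b @v1: history=[(3, 35)] -> no version <= 1 -> NONE
READ a @v2: history=[(1, 33), (2, 41)] -> pick v2 -> 41
v4: WRITE b=0  (b history now [(3, 35), (4, 0)])
READ b @v1: history=[(3, 35), (4, 0)] -> no version <= 1 -> NONE
v5: WRITE b=6  (b history now [(3, 35), (4, 0), (5, 6)])
READ b @v5: history=[(3, 35), (4, 0), (5, 6)] -> pick v5 -> 6
READ b @v5: history=[(3, 35), (4, 0), (5, 6)] -> pick v5 -> 6
READ b @v3: history=[(3, 35), (4, 0), (5, 6)] -> pick v3 -> 35
v6: WRITE b=13  (b history now [(3, 35), (4, 0), (5, 6), (6, 13)])
v7: WRITE a=31  (a history now [(1, 33), (2, 41), (7, 31)])
v8: WRITE a=56  (a history now [(1, 33), (2, 41), (7, 31), (8, 56)])
v9: WRITE a=56  (a history now [(1, 33), (2, 41), (7, 31), (8, 56), (9, 56)])
v10: WRITE b=34  (b history now [(3, 35), (4, 0), (5, 6), (6, 13), (10, 34)])
v11: WRITE b=31  (b history now [(3, 35), (4, 0), (5, 6), (6, 13), (10, 34), (11, 31)])
READ b @v9: history=[(3, 35), (4, 0), (5, 6), (6, 13), (10, 34), (11, 31)] -> pick v6 -> 13
READ a @v5: history=[(1, 33), (2, 41), (7, 31), (8, 56), (9, 56)] -> pick v2 -> 41
v12: WRITE b=4  (b history now [(3, 35), (4, 0), (5, 6), (6, 13), (10, 34), (11, 31), (12, 4)])
v13: WRITE a=32  (a history now [(1, 33), (2, 41), (7, 31), (8, 56), (9, 56), (13, 32)])
v14: WRITE a=62  (a history now [(1, 33), (2, 41), (7, 31), (8, 56), (9, 56), (13, 32), (14, 62)])
v15: WRITE a=2  (a history now [(1, 33), (2, 41), (7, 31), (8, 56), (9, 56), (13, 32), (14, 62), (15, 2)])
READ b @v1: history=[(3, 35), (4, 0), (5, 6), (6, 13), (10, 34), (11, 31), (12, 4)] -> no version <= 1 -> NONE
v16: WRITE a=58  (a history now [(1, 33), (2, 41), (7, 31), (8, 56), (9, 56), (13, 32), (14, 62), (15, 2), (16, 58)])
Read results in order: ['NONE', 'NONE', 'NONE', '41', 'NONE', '6', '6', '35', '13', '41', 'NONE']
NONE count = 5

Answer: 5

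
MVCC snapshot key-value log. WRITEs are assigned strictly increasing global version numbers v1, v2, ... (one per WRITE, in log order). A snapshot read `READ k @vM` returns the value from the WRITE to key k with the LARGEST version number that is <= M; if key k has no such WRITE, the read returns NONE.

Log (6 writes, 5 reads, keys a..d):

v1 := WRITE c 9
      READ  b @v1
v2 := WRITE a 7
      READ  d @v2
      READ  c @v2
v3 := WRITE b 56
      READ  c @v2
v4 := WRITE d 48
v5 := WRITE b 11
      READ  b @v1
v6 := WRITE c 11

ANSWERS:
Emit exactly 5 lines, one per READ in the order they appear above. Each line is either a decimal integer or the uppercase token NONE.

v1: WRITE c=9  (c history now [(1, 9)])
READ b @v1: history=[] -> no version <= 1 -> NONE
v2: WRITE a=7  (a history now [(2, 7)])
READ d @v2: history=[] -> no version <= 2 -> NONE
READ c @v2: history=[(1, 9)] -> pick v1 -> 9
v3: WRITE b=56  (b history now [(3, 56)])
READ c @v2: history=[(1, 9)] -> pick v1 -> 9
v4: WRITE d=48  (d history now [(4, 48)])
v5: WRITE b=11  (b history now [(3, 56), (5, 11)])
READ b @v1: history=[(3, 56), (5, 11)] -> no version <= 1 -> NONE
v6: WRITE c=11  (c history now [(1, 9), (6, 11)])

Answer: NONE
NONE
9
9
NONE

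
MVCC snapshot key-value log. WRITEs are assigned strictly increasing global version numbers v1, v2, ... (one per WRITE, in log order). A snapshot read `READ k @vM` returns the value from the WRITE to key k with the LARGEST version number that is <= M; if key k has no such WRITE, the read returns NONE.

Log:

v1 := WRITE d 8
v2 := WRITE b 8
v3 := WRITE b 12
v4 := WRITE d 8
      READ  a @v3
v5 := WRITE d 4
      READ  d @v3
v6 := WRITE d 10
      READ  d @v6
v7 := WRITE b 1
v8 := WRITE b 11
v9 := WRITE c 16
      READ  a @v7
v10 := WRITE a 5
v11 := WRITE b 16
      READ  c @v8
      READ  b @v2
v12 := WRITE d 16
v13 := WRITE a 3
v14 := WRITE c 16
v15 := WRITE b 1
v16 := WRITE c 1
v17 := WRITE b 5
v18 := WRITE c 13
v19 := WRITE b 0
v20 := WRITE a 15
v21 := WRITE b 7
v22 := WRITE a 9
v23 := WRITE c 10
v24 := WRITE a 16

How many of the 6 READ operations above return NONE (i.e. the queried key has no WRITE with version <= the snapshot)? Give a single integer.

v1: WRITE d=8  (d history now [(1, 8)])
v2: WRITE b=8  (b history now [(2, 8)])
v3: WRITE b=12  (b history now [(2, 8), (3, 12)])
v4: WRITE d=8  (d history now [(1, 8), (4, 8)])
READ a @v3: history=[] -> no version <= 3 -> NONE
v5: WRITE d=4  (d history now [(1, 8), (4, 8), (5, 4)])
READ d @v3: history=[(1, 8), (4, 8), (5, 4)] -> pick v1 -> 8
v6: WRITE d=10  (d history now [(1, 8), (4, 8), (5, 4), (6, 10)])
READ d @v6: history=[(1, 8), (4, 8), (5, 4), (6, 10)] -> pick v6 -> 10
v7: WRITE b=1  (b history now [(2, 8), (3, 12), (7, 1)])
v8: WRITE b=11  (b history now [(2, 8), (3, 12), (7, 1), (8, 11)])
v9: WRITE c=16  (c history now [(9, 16)])
READ a @v7: history=[] -> no version <= 7 -> NONE
v10: WRITE a=5  (a history now [(10, 5)])
v11: WRITE b=16  (b history now [(2, 8), (3, 12), (7, 1), (8, 11), (11, 16)])
READ c @v8: history=[(9, 16)] -> no version <= 8 -> NONE
READ b @v2: history=[(2, 8), (3, 12), (7, 1), (8, 11), (11, 16)] -> pick v2 -> 8
v12: WRITE d=16  (d history now [(1, 8), (4, 8), (5, 4), (6, 10), (12, 16)])
v13: WRITE a=3  (a history now [(10, 5), (13, 3)])
v14: WRITE c=16  (c history now [(9, 16), (14, 16)])
v15: WRITE b=1  (b history now [(2, 8), (3, 12), (7, 1), (8, 11), (11, 16), (15, 1)])
v16: WRITE c=1  (c history now [(9, 16), (14, 16), (16, 1)])
v17: WRITE b=5  (b history now [(2, 8), (3, 12), (7, 1), (8, 11), (11, 16), (15, 1), (17, 5)])
v18: WRITE c=13  (c history now [(9, 16), (14, 16), (16, 1), (18, 13)])
v19: WRITE b=0  (b history now [(2, 8), (3, 12), (7, 1), (8, 11), (11, 16), (15, 1), (17, 5), (19, 0)])
v20: WRITE a=15  (a history now [(10, 5), (13, 3), (20, 15)])
v21: WRITE b=7  (b history now [(2, 8), (3, 12), (7, 1), (8, 11), (11, 16), (15, 1), (17, 5), (19, 0), (21, 7)])
v22: WRITE a=9  (a history now [(10, 5), (13, 3), (20, 15), (22, 9)])
v23: WRITE c=10  (c history now [(9, 16), (14, 16), (16, 1), (18, 13), (23, 10)])
v24: WRITE a=16  (a history now [(10, 5), (13, 3), (20, 15), (22, 9), (24, 16)])
Read results in order: ['NONE', '8', '10', 'NONE', 'NONE', '8']
NONE count = 3

Answer: 3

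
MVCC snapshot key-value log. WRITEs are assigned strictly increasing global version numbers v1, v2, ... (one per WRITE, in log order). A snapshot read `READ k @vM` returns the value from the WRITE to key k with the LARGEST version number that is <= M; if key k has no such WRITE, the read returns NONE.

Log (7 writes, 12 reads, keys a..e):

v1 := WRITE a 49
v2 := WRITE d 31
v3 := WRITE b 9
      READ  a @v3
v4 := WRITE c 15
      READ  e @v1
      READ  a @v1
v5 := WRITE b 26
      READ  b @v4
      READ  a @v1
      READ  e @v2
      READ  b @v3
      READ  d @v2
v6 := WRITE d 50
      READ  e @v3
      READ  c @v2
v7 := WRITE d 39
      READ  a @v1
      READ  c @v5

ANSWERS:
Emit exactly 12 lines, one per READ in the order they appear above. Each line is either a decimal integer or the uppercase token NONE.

v1: WRITE a=49  (a history now [(1, 49)])
v2: WRITE d=31  (d history now [(2, 31)])
v3: WRITE b=9  (b history now [(3, 9)])
READ a @v3: history=[(1, 49)] -> pick v1 -> 49
v4: WRITE c=15  (c history now [(4, 15)])
READ e @v1: history=[] -> no version <= 1 -> NONE
READ a @v1: history=[(1, 49)] -> pick v1 -> 49
v5: WRITE b=26  (b history now [(3, 9), (5, 26)])
READ b @v4: history=[(3, 9), (5, 26)] -> pick v3 -> 9
READ a @v1: history=[(1, 49)] -> pick v1 -> 49
READ e @v2: history=[] -> no version <= 2 -> NONE
READ b @v3: history=[(3, 9), (5, 26)] -> pick v3 -> 9
READ d @v2: history=[(2, 31)] -> pick v2 -> 31
v6: WRITE d=50  (d history now [(2, 31), (6, 50)])
READ e @v3: history=[] -> no version <= 3 -> NONE
READ c @v2: history=[(4, 15)] -> no version <= 2 -> NONE
v7: WRITE d=39  (d history now [(2, 31), (6, 50), (7, 39)])
READ a @v1: history=[(1, 49)] -> pick v1 -> 49
READ c @v5: history=[(4, 15)] -> pick v4 -> 15

Answer: 49
NONE
49
9
49
NONE
9
31
NONE
NONE
49
15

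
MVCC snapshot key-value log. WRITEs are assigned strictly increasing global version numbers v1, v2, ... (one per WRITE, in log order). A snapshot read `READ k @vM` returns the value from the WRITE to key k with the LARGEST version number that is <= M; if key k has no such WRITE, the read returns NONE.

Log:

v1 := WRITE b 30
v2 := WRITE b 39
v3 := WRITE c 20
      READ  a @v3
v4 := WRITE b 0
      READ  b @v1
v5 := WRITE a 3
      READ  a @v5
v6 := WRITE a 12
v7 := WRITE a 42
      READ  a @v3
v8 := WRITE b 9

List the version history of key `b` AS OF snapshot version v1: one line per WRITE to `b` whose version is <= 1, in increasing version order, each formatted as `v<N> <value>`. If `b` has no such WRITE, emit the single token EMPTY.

Answer: v1 30

Derivation:
Scan writes for key=b with version <= 1:
  v1 WRITE b 30 -> keep
  v2 WRITE b 39 -> drop (> snap)
  v3 WRITE c 20 -> skip
  v4 WRITE b 0 -> drop (> snap)
  v5 WRITE a 3 -> skip
  v6 WRITE a 12 -> skip
  v7 WRITE a 42 -> skip
  v8 WRITE b 9 -> drop (> snap)
Collected: [(1, 30)]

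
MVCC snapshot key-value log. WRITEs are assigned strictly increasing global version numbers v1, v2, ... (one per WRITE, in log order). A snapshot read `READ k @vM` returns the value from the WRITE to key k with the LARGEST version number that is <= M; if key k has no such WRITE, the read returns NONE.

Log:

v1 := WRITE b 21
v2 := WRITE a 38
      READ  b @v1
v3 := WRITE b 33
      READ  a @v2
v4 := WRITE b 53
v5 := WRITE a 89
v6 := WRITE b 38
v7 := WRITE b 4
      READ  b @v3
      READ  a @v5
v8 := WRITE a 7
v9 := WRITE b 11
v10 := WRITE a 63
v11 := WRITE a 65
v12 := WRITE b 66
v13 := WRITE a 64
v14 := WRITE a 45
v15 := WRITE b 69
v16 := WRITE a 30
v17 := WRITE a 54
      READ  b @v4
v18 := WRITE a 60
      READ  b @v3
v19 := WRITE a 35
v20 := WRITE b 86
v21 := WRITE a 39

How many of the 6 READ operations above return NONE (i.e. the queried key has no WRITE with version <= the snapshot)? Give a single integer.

v1: WRITE b=21  (b history now [(1, 21)])
v2: WRITE a=38  (a history now [(2, 38)])
READ b @v1: history=[(1, 21)] -> pick v1 -> 21
v3: WRITE b=33  (b history now [(1, 21), (3, 33)])
READ a @v2: history=[(2, 38)] -> pick v2 -> 38
v4: WRITE b=53  (b history now [(1, 21), (3, 33), (4, 53)])
v5: WRITE a=89  (a history now [(2, 38), (5, 89)])
v6: WRITE b=38  (b history now [(1, 21), (3, 33), (4, 53), (6, 38)])
v7: WRITE b=4  (b history now [(1, 21), (3, 33), (4, 53), (6, 38), (7, 4)])
READ b @v3: history=[(1, 21), (3, 33), (4, 53), (6, 38), (7, 4)] -> pick v3 -> 33
READ a @v5: history=[(2, 38), (5, 89)] -> pick v5 -> 89
v8: WRITE a=7  (a history now [(2, 38), (5, 89), (8, 7)])
v9: WRITE b=11  (b history now [(1, 21), (3, 33), (4, 53), (6, 38), (7, 4), (9, 11)])
v10: WRITE a=63  (a history now [(2, 38), (5, 89), (8, 7), (10, 63)])
v11: WRITE a=65  (a history now [(2, 38), (5, 89), (8, 7), (10, 63), (11, 65)])
v12: WRITE b=66  (b history now [(1, 21), (3, 33), (4, 53), (6, 38), (7, 4), (9, 11), (12, 66)])
v13: WRITE a=64  (a history now [(2, 38), (5, 89), (8, 7), (10, 63), (11, 65), (13, 64)])
v14: WRITE a=45  (a history now [(2, 38), (5, 89), (8, 7), (10, 63), (11, 65), (13, 64), (14, 45)])
v15: WRITE b=69  (b history now [(1, 21), (3, 33), (4, 53), (6, 38), (7, 4), (9, 11), (12, 66), (15, 69)])
v16: WRITE a=30  (a history now [(2, 38), (5, 89), (8, 7), (10, 63), (11, 65), (13, 64), (14, 45), (16, 30)])
v17: WRITE a=54  (a history now [(2, 38), (5, 89), (8, 7), (10, 63), (11, 65), (13, 64), (14, 45), (16, 30), (17, 54)])
READ b @v4: history=[(1, 21), (3, 33), (4, 53), (6, 38), (7, 4), (9, 11), (12, 66), (15, 69)] -> pick v4 -> 53
v18: WRITE a=60  (a history now [(2, 38), (5, 89), (8, 7), (10, 63), (11, 65), (13, 64), (14, 45), (16, 30), (17, 54), (18, 60)])
READ b @v3: history=[(1, 21), (3, 33), (4, 53), (6, 38), (7, 4), (9, 11), (12, 66), (15, 69)] -> pick v3 -> 33
v19: WRITE a=35  (a history now [(2, 38), (5, 89), (8, 7), (10, 63), (11, 65), (13, 64), (14, 45), (16, 30), (17, 54), (18, 60), (19, 35)])
v20: WRITE b=86  (b history now [(1, 21), (3, 33), (4, 53), (6, 38), (7, 4), (9, 11), (12, 66), (15, 69), (20, 86)])
v21: WRITE a=39  (a history now [(2, 38), (5, 89), (8, 7), (10, 63), (11, 65), (13, 64), (14, 45), (16, 30), (17, 54), (18, 60), (19, 35), (21, 39)])
Read results in order: ['21', '38', '33', '89', '53', '33']
NONE count = 0

Answer: 0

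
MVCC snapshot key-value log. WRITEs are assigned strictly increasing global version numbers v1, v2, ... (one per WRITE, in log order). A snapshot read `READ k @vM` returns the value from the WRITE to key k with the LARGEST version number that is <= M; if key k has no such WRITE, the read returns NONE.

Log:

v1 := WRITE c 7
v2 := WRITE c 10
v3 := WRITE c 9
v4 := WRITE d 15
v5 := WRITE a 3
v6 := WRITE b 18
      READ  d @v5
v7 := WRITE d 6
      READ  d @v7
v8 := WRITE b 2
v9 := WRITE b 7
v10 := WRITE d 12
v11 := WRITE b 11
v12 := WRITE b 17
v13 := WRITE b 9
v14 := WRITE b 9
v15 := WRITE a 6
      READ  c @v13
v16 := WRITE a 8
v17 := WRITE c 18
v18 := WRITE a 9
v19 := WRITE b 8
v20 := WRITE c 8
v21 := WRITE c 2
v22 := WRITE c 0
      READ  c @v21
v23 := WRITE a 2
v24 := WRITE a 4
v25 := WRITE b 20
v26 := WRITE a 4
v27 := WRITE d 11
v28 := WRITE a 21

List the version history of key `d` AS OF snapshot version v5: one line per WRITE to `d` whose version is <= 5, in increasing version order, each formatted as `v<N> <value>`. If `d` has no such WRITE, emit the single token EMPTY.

Scan writes for key=d with version <= 5:
  v1 WRITE c 7 -> skip
  v2 WRITE c 10 -> skip
  v3 WRITE c 9 -> skip
  v4 WRITE d 15 -> keep
  v5 WRITE a 3 -> skip
  v6 WRITE b 18 -> skip
  v7 WRITE d 6 -> drop (> snap)
  v8 WRITE b 2 -> skip
  v9 WRITE b 7 -> skip
  v10 WRITE d 12 -> drop (> snap)
  v11 WRITE b 11 -> skip
  v12 WRITE b 17 -> skip
  v13 WRITE b 9 -> skip
  v14 WRITE b 9 -> skip
  v15 WRITE a 6 -> skip
  v16 WRITE a 8 -> skip
  v17 WRITE c 18 -> skip
  v18 WRITE a 9 -> skip
  v19 WRITE b 8 -> skip
  v20 WRITE c 8 -> skip
  v21 WRITE c 2 -> skip
  v22 WRITE c 0 -> skip
  v23 WRITE a 2 -> skip
  v24 WRITE a 4 -> skip
  v25 WRITE b 20 -> skip
  v26 WRITE a 4 -> skip
  v27 WRITE d 11 -> drop (> snap)
  v28 WRITE a 21 -> skip
Collected: [(4, 15)]

Answer: v4 15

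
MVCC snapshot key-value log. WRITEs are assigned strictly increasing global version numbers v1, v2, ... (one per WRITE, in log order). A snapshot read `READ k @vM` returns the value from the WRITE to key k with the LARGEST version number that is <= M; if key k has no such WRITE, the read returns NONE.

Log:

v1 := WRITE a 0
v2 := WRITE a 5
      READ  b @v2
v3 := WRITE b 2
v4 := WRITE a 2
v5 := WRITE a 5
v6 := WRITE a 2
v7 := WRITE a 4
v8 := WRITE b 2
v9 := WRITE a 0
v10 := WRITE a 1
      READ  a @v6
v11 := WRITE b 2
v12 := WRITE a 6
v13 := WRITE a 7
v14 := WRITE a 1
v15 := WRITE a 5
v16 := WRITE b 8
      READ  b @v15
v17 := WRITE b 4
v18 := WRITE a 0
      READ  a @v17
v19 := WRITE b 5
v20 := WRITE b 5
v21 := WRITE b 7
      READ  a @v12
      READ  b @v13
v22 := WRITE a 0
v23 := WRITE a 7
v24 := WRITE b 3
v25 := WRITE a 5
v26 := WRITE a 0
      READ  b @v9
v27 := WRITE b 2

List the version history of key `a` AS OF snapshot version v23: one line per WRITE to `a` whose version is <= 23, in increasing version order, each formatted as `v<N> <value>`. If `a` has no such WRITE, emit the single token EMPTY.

Answer: v1 0
v2 5
v4 2
v5 5
v6 2
v7 4
v9 0
v10 1
v12 6
v13 7
v14 1
v15 5
v18 0
v22 0
v23 7

Derivation:
Scan writes for key=a with version <= 23:
  v1 WRITE a 0 -> keep
  v2 WRITE a 5 -> keep
  v3 WRITE b 2 -> skip
  v4 WRITE a 2 -> keep
  v5 WRITE a 5 -> keep
  v6 WRITE a 2 -> keep
  v7 WRITE a 4 -> keep
  v8 WRITE b 2 -> skip
  v9 WRITE a 0 -> keep
  v10 WRITE a 1 -> keep
  v11 WRITE b 2 -> skip
  v12 WRITE a 6 -> keep
  v13 WRITE a 7 -> keep
  v14 WRITE a 1 -> keep
  v15 WRITE a 5 -> keep
  v16 WRITE b 8 -> skip
  v17 WRITE b 4 -> skip
  v18 WRITE a 0 -> keep
  v19 WRITE b 5 -> skip
  v20 WRITE b 5 -> skip
  v21 WRITE b 7 -> skip
  v22 WRITE a 0 -> keep
  v23 WRITE a 7 -> keep
  v24 WRITE b 3 -> skip
  v25 WRITE a 5 -> drop (> snap)
  v26 WRITE a 0 -> drop (> snap)
  v27 WRITE b 2 -> skip
Collected: [(1, 0), (2, 5), (4, 2), (5, 5), (6, 2), (7, 4), (9, 0), (10, 1), (12, 6), (13, 7), (14, 1), (15, 5), (18, 0), (22, 0), (23, 7)]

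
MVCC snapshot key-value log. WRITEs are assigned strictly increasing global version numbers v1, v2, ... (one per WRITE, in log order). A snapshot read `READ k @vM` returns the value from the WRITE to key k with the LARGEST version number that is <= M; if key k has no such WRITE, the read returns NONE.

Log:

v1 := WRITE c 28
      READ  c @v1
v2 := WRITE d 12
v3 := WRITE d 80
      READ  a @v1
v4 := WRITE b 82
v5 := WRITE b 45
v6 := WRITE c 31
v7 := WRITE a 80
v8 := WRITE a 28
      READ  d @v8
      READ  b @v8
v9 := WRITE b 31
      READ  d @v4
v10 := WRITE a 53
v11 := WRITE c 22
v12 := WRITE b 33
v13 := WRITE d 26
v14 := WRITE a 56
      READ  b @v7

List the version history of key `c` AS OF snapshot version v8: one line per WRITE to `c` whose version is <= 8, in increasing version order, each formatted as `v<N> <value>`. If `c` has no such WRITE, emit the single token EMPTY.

Answer: v1 28
v6 31

Derivation:
Scan writes for key=c with version <= 8:
  v1 WRITE c 28 -> keep
  v2 WRITE d 12 -> skip
  v3 WRITE d 80 -> skip
  v4 WRITE b 82 -> skip
  v5 WRITE b 45 -> skip
  v6 WRITE c 31 -> keep
  v7 WRITE a 80 -> skip
  v8 WRITE a 28 -> skip
  v9 WRITE b 31 -> skip
  v10 WRITE a 53 -> skip
  v11 WRITE c 22 -> drop (> snap)
  v12 WRITE b 33 -> skip
  v13 WRITE d 26 -> skip
  v14 WRITE a 56 -> skip
Collected: [(1, 28), (6, 31)]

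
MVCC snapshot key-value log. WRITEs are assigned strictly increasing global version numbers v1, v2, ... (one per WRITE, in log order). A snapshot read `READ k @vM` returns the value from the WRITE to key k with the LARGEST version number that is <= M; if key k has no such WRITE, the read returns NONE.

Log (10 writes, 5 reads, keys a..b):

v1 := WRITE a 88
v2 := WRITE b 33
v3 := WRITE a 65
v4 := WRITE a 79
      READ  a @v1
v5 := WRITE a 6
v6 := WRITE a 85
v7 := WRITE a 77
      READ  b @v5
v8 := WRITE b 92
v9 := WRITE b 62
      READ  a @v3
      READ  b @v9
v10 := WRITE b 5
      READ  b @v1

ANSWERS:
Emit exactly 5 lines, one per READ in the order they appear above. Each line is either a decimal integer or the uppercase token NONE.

Answer: 88
33
65
62
NONE

Derivation:
v1: WRITE a=88  (a history now [(1, 88)])
v2: WRITE b=33  (b history now [(2, 33)])
v3: WRITE a=65  (a history now [(1, 88), (3, 65)])
v4: WRITE a=79  (a history now [(1, 88), (3, 65), (4, 79)])
READ a @v1: history=[(1, 88), (3, 65), (4, 79)] -> pick v1 -> 88
v5: WRITE a=6  (a history now [(1, 88), (3, 65), (4, 79), (5, 6)])
v6: WRITE a=85  (a history now [(1, 88), (3, 65), (4, 79), (5, 6), (6, 85)])
v7: WRITE a=77  (a history now [(1, 88), (3, 65), (4, 79), (5, 6), (6, 85), (7, 77)])
READ b @v5: history=[(2, 33)] -> pick v2 -> 33
v8: WRITE b=92  (b history now [(2, 33), (8, 92)])
v9: WRITE b=62  (b history now [(2, 33), (8, 92), (9, 62)])
READ a @v3: history=[(1, 88), (3, 65), (4, 79), (5, 6), (6, 85), (7, 77)] -> pick v3 -> 65
READ b @v9: history=[(2, 33), (8, 92), (9, 62)] -> pick v9 -> 62
v10: WRITE b=5  (b history now [(2, 33), (8, 92), (9, 62), (10, 5)])
READ b @v1: history=[(2, 33), (8, 92), (9, 62), (10, 5)] -> no version <= 1 -> NONE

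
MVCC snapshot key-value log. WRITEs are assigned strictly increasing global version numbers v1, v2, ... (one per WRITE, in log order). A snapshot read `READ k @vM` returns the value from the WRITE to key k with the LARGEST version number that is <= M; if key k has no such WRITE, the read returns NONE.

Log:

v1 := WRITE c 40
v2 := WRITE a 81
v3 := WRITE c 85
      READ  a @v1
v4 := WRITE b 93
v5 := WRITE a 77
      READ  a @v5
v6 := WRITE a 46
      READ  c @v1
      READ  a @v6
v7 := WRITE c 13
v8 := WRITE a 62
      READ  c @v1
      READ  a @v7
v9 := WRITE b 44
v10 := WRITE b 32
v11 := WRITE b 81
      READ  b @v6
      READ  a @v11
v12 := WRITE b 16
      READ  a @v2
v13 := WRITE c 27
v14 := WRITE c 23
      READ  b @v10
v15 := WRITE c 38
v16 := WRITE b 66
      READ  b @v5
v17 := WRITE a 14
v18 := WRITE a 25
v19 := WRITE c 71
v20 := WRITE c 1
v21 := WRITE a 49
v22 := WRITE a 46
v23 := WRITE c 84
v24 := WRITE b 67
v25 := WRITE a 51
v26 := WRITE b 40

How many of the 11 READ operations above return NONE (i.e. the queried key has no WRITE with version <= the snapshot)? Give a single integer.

Answer: 1

Derivation:
v1: WRITE c=40  (c history now [(1, 40)])
v2: WRITE a=81  (a history now [(2, 81)])
v3: WRITE c=85  (c history now [(1, 40), (3, 85)])
READ a @v1: history=[(2, 81)] -> no version <= 1 -> NONE
v4: WRITE b=93  (b history now [(4, 93)])
v5: WRITE a=77  (a history now [(2, 81), (5, 77)])
READ a @v5: history=[(2, 81), (5, 77)] -> pick v5 -> 77
v6: WRITE a=46  (a history now [(2, 81), (5, 77), (6, 46)])
READ c @v1: history=[(1, 40), (3, 85)] -> pick v1 -> 40
READ a @v6: history=[(2, 81), (5, 77), (6, 46)] -> pick v6 -> 46
v7: WRITE c=13  (c history now [(1, 40), (3, 85), (7, 13)])
v8: WRITE a=62  (a history now [(2, 81), (5, 77), (6, 46), (8, 62)])
READ c @v1: history=[(1, 40), (3, 85), (7, 13)] -> pick v1 -> 40
READ a @v7: history=[(2, 81), (5, 77), (6, 46), (8, 62)] -> pick v6 -> 46
v9: WRITE b=44  (b history now [(4, 93), (9, 44)])
v10: WRITE b=32  (b history now [(4, 93), (9, 44), (10, 32)])
v11: WRITE b=81  (b history now [(4, 93), (9, 44), (10, 32), (11, 81)])
READ b @v6: history=[(4, 93), (9, 44), (10, 32), (11, 81)] -> pick v4 -> 93
READ a @v11: history=[(2, 81), (5, 77), (6, 46), (8, 62)] -> pick v8 -> 62
v12: WRITE b=16  (b history now [(4, 93), (9, 44), (10, 32), (11, 81), (12, 16)])
READ a @v2: history=[(2, 81), (5, 77), (6, 46), (8, 62)] -> pick v2 -> 81
v13: WRITE c=27  (c history now [(1, 40), (3, 85), (7, 13), (13, 27)])
v14: WRITE c=23  (c history now [(1, 40), (3, 85), (7, 13), (13, 27), (14, 23)])
READ b @v10: history=[(4, 93), (9, 44), (10, 32), (11, 81), (12, 16)] -> pick v10 -> 32
v15: WRITE c=38  (c history now [(1, 40), (3, 85), (7, 13), (13, 27), (14, 23), (15, 38)])
v16: WRITE b=66  (b history now [(4, 93), (9, 44), (10, 32), (11, 81), (12, 16), (16, 66)])
READ b @v5: history=[(4, 93), (9, 44), (10, 32), (11, 81), (12, 16), (16, 66)] -> pick v4 -> 93
v17: WRITE a=14  (a history now [(2, 81), (5, 77), (6, 46), (8, 62), (17, 14)])
v18: WRITE a=25  (a history now [(2, 81), (5, 77), (6, 46), (8, 62), (17, 14), (18, 25)])
v19: WRITE c=71  (c history now [(1, 40), (3, 85), (7, 13), (13, 27), (14, 23), (15, 38), (19, 71)])
v20: WRITE c=1  (c history now [(1, 40), (3, 85), (7, 13), (13, 27), (14, 23), (15, 38), (19, 71), (20, 1)])
v21: WRITE a=49  (a history now [(2, 81), (5, 77), (6, 46), (8, 62), (17, 14), (18, 25), (21, 49)])
v22: WRITE a=46  (a history now [(2, 81), (5, 77), (6, 46), (8, 62), (17, 14), (18, 25), (21, 49), (22, 46)])
v23: WRITE c=84  (c history now [(1, 40), (3, 85), (7, 13), (13, 27), (14, 23), (15, 38), (19, 71), (20, 1), (23, 84)])
v24: WRITE b=67  (b history now [(4, 93), (9, 44), (10, 32), (11, 81), (12, 16), (16, 66), (24, 67)])
v25: WRITE a=51  (a history now [(2, 81), (5, 77), (6, 46), (8, 62), (17, 14), (18, 25), (21, 49), (22, 46), (25, 51)])
v26: WRITE b=40  (b history now [(4, 93), (9, 44), (10, 32), (11, 81), (12, 16), (16, 66), (24, 67), (26, 40)])
Read results in order: ['NONE', '77', '40', '46', '40', '46', '93', '62', '81', '32', '93']
NONE count = 1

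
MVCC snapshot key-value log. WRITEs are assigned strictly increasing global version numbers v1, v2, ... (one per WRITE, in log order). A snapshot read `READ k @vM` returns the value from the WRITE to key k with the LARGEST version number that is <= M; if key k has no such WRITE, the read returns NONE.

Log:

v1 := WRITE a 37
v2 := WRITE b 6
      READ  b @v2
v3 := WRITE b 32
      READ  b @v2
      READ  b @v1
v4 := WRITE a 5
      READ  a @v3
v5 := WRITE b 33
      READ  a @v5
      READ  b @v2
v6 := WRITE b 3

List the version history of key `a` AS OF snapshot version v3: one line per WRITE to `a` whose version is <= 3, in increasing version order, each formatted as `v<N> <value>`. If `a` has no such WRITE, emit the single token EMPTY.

Answer: v1 37

Derivation:
Scan writes for key=a with version <= 3:
  v1 WRITE a 37 -> keep
  v2 WRITE b 6 -> skip
  v3 WRITE b 32 -> skip
  v4 WRITE a 5 -> drop (> snap)
  v5 WRITE b 33 -> skip
  v6 WRITE b 3 -> skip
Collected: [(1, 37)]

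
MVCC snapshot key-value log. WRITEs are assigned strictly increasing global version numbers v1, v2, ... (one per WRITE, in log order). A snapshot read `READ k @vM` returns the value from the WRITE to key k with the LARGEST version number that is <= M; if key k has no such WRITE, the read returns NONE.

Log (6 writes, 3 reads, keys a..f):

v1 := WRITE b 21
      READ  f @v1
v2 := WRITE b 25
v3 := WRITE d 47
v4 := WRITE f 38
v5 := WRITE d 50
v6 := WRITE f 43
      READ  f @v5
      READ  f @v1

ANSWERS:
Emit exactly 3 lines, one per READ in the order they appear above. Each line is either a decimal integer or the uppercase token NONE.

Answer: NONE
38
NONE

Derivation:
v1: WRITE b=21  (b history now [(1, 21)])
READ f @v1: history=[] -> no version <= 1 -> NONE
v2: WRITE b=25  (b history now [(1, 21), (2, 25)])
v3: WRITE d=47  (d history now [(3, 47)])
v4: WRITE f=38  (f history now [(4, 38)])
v5: WRITE d=50  (d history now [(3, 47), (5, 50)])
v6: WRITE f=43  (f history now [(4, 38), (6, 43)])
READ f @v5: history=[(4, 38), (6, 43)] -> pick v4 -> 38
READ f @v1: history=[(4, 38), (6, 43)] -> no version <= 1 -> NONE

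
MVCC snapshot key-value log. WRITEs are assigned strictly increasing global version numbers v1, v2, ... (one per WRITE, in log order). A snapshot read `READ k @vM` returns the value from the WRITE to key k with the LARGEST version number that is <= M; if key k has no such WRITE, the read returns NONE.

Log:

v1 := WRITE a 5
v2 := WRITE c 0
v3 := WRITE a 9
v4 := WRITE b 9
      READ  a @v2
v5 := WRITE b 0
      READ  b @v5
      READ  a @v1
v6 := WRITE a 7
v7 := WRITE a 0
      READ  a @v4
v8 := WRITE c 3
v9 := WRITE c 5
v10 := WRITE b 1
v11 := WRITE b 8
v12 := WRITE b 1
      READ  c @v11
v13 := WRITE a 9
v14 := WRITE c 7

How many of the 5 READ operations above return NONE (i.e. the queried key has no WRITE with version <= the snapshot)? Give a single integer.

Answer: 0

Derivation:
v1: WRITE a=5  (a history now [(1, 5)])
v2: WRITE c=0  (c history now [(2, 0)])
v3: WRITE a=9  (a history now [(1, 5), (3, 9)])
v4: WRITE b=9  (b history now [(4, 9)])
READ a @v2: history=[(1, 5), (3, 9)] -> pick v1 -> 5
v5: WRITE b=0  (b history now [(4, 9), (5, 0)])
READ b @v5: history=[(4, 9), (5, 0)] -> pick v5 -> 0
READ a @v1: history=[(1, 5), (3, 9)] -> pick v1 -> 5
v6: WRITE a=7  (a history now [(1, 5), (3, 9), (6, 7)])
v7: WRITE a=0  (a history now [(1, 5), (3, 9), (6, 7), (7, 0)])
READ a @v4: history=[(1, 5), (3, 9), (6, 7), (7, 0)] -> pick v3 -> 9
v8: WRITE c=3  (c history now [(2, 0), (8, 3)])
v9: WRITE c=5  (c history now [(2, 0), (8, 3), (9, 5)])
v10: WRITE b=1  (b history now [(4, 9), (5, 0), (10, 1)])
v11: WRITE b=8  (b history now [(4, 9), (5, 0), (10, 1), (11, 8)])
v12: WRITE b=1  (b history now [(4, 9), (5, 0), (10, 1), (11, 8), (12, 1)])
READ c @v11: history=[(2, 0), (8, 3), (9, 5)] -> pick v9 -> 5
v13: WRITE a=9  (a history now [(1, 5), (3, 9), (6, 7), (7, 0), (13, 9)])
v14: WRITE c=7  (c history now [(2, 0), (8, 3), (9, 5), (14, 7)])
Read results in order: ['5', '0', '5', '9', '5']
NONE count = 0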